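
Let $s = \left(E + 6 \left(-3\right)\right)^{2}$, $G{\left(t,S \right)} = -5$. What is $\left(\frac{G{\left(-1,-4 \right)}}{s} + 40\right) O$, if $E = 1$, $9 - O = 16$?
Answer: $- \frac{80885}{289} \approx -279.88$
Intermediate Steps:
$O = -7$ ($O = 9 - 16 = -7$)
$s = 289$ ($s = \left(1 + 6 \left(-3\right)\right)^{2} = \left(1 - 18\right)^{2} = \left(-17\right)^{2} = 289$)
$\left(\frac{G{\left(-1,-4 \right)}}{s} + 40\right) O = \left(- \frac{5}{289} + 40\right) \left(-7\right) = \frac{11555}{289} \left(-7\right) = - \frac{80885}{289}$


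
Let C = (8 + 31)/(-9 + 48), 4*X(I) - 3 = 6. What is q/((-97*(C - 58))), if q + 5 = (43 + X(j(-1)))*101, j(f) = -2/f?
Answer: 6087/7372 ≈ 0.82569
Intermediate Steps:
X(I) = 9/4 (X(I) = 3/4 + (1/4)*6 = 3/4 + 3/2 = 9/4)
C = 1 (C = 39/39 = 39*(1/39) = 1)
q = 18261/4 (q = -5 + (43 + 9/4)*101 = -5 + (181/4)*101 = -5 + 18281/4 = 18261/4 ≈ 4565.3)
q/((-97*(C - 58))) = 18261/(4*((-97*(1 - 58)))) = 18261/(4*((-97*(-57)))) = (18261/4)/5529 = (18261/4)*(1/5529) = 6087/7372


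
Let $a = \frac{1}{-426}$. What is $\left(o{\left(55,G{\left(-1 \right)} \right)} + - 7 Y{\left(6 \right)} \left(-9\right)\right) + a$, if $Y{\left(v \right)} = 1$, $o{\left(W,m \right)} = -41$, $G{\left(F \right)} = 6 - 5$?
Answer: $\frac{9371}{426} \approx 21.998$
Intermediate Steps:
$G{\left(F \right)} = 1$ ($G{\left(F \right)} = 6 - 5 = 1$)
$a = - \frac{1}{426} \approx -0.0023474$
$\left(o{\left(55,G{\left(-1 \right)} \right)} + - 7 Y{\left(6 \right)} \left(-9\right)\right) + a = \left(-41 + \left(-7\right) 1 \left(-9\right)\right) - \frac{1}{426} = \left(-41 - -63\right) - \frac{1}{426} = \left(-41 + 63\right) - \frac{1}{426} = 22 - \frac{1}{426} = \frac{9371}{426}$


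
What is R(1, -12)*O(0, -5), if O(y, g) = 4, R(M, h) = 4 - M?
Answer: 12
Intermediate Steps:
R(1, -12)*O(0, -5) = (4 - 1*1)*4 = (4 - 1)*4 = 3*4 = 12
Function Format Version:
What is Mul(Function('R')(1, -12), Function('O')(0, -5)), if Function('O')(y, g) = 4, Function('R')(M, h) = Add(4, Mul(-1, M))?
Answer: 12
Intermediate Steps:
Mul(Function('R')(1, -12), Function('O')(0, -5)) = Mul(Add(4, Mul(-1, 1)), 4) = Mul(Add(4, -1), 4) = Mul(3, 4) = 12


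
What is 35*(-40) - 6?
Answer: -1406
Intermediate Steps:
35*(-40) - 6 = -1400 - 6 = -1406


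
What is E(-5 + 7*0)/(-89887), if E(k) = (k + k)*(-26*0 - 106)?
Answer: -1060/89887 ≈ -0.011793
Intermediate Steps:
E(k) = -212*k (E(k) = (2*k)*(0 - 106) = (2*k)*(-106) = -212*k)
E(-5 + 7*0)/(-89887) = -212*(-5 + 7*0)/(-89887) = -212*(-5 + 0)*(-1/89887) = -212*(-5)*(-1/89887) = 1060*(-1/89887) = -1060/89887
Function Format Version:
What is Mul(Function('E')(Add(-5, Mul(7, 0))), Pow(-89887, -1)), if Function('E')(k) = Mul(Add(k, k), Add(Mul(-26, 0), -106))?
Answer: Rational(-1060, 89887) ≈ -0.011793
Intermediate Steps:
Function('E')(k) = Mul(-212, k) (Function('E')(k) = Mul(Mul(2, k), Add(0, -106)) = Mul(Mul(2, k), -106) = Mul(-212, k))
Mul(Function('E')(Add(-5, Mul(7, 0))), Pow(-89887, -1)) = Mul(Mul(-212, Add(-5, Mul(7, 0))), Pow(-89887, -1)) = Mul(Mul(-212, Add(-5, 0)), Rational(-1, 89887)) = Mul(Mul(-212, -5), Rational(-1, 89887)) = Mul(1060, Rational(-1, 89887)) = Rational(-1060, 89887)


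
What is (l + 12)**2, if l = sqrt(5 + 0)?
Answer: (12 + sqrt(5))**2 ≈ 202.67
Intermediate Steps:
l = sqrt(5) ≈ 2.2361
(l + 12)**2 = (sqrt(5) + 12)**2 = (12 + sqrt(5))**2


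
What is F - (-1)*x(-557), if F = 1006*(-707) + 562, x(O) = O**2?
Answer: -400431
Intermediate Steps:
F = -710680 (F = -711242 + 562 = -710680)
F - (-1)*x(-557) = -710680 - (-1)*(-557)**2 = -710680 - (-1)*310249 = -710680 - 1*(-310249) = -710680 + 310249 = -400431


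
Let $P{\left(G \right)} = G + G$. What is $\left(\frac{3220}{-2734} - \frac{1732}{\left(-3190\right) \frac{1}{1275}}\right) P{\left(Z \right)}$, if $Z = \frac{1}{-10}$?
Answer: $- \frac{60272204}{436073} \approx -138.22$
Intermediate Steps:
$Z = - \frac{1}{10} \approx -0.1$
$P{\left(G \right)} = 2 G$
$\left(\frac{3220}{-2734} - \frac{1732}{\left(-3190\right) \frac{1}{1275}}\right) P{\left(Z \right)} = \left(\frac{3220}{-2734} - \frac{1732}{\left(-3190\right) \frac{1}{1275}}\right) 2 \left(- \frac{1}{10}\right) = \left(3220 \left(- \frac{1}{2734}\right) - \frac{1732}{\left(-3190\right) \frac{1}{1275}}\right) \left(- \frac{1}{5}\right) = \left(- \frac{1610}{1367} - \frac{1732}{- \frac{638}{255}}\right) \left(- \frac{1}{5}\right) = \left(- \frac{1610}{1367} - - \frac{220830}{319}\right) \left(- \frac{1}{5}\right) = \left(- \frac{1610}{1367} + \frac{220830}{319}\right) \left(- \frac{1}{5}\right) = \frac{301361020}{436073} \left(- \frac{1}{5}\right) = - \frac{60272204}{436073}$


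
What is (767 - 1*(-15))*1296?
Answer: 1013472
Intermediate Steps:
(767 - 1*(-15))*1296 = (767 + 15)*1296 = 782*1296 = 1013472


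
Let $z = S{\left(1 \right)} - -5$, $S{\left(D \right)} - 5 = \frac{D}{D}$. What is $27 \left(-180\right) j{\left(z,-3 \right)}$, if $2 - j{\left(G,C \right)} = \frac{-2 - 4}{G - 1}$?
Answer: $-12636$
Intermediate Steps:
$S{\left(D \right)} = 6$ ($S{\left(D \right)} = 5 + \frac{D}{D} = 5 + 1 = 6$)
$z = 11$ ($z = 6 - -5 = 6 + 5 = 11$)
$j{\left(G,C \right)} = 2 + \frac{6}{-1 + G}$ ($j{\left(G,C \right)} = 2 - \frac{-2 - 4}{G - 1} = 2 - - \frac{6}{-1 + G} = 2 + \frac{6}{-1 + G}$)
$27 \left(-180\right) j{\left(z,-3 \right)} = 27 \left(-180\right) \frac{2 \left(2 + 11\right)}{-1 + 11} = - 4860 \cdot 2 \cdot \frac{1}{10} \cdot 13 = \left(-4860\right) \frac{13}{5} = -12636$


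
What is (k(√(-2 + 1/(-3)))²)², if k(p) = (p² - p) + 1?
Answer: (4 + I*√21)⁴/81 ≈ -16.284 - 4.526*I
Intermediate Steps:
k(p) = 1 + p² - p
(k(√(-2 + 1/(-3)))²)² = ((1 + (√(-2 + 1/(-3)))² - √(-2 + 1/(-3)))²)² = ((1 + (√(-2 - ⅓))² - √(-2 - ⅓))²)² = ((1 + (√(-7/3))² - √(-7/3))²)² = ((1 + (I*√21/3)² - I*√21/3)²)² = ((1 - 7/3 - I*√21/3)²)² = ((-4/3 - I*√21/3)²)² = (-4/3 - I*√21/3)⁴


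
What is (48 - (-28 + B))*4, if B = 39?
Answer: 148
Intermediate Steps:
(48 - (-28 + B))*4 = (48 - (-28 + 39))*4 = (48 - 1*11)*4 = (48 - 11)*4 = 37*4 = 148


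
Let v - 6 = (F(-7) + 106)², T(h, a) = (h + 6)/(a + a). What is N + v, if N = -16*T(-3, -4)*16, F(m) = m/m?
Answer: 11551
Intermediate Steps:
F(m) = 1
T(h, a) = (6 + h)/(2*a) (T(h, a) = (6 + h)/((2*a)) = (6 + h)*(1/(2*a)) = (6 + h)/(2*a))
v = 11455 (v = 6 + (1 + 106)² = 6 + 107² = 6 + 11449 = 11455)
N = 96 (N = -8*(6 - 3)/(-4)*16 = -8*(-1)*3/4*16 = -16*(-3/8)*16 = 6*16 = 96)
N + v = 96 + 11455 = 11551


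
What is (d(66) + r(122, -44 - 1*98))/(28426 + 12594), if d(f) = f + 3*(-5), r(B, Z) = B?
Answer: 173/41020 ≈ 0.0042175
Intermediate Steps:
d(f) = -15 + f (d(f) = f - 15 = -15 + f)
(d(66) + r(122, -44 - 1*98))/(28426 + 12594) = ((-15 + 66) + 122)/(28426 + 12594) = (51 + 122)/41020 = 173*(1/41020) = 173/41020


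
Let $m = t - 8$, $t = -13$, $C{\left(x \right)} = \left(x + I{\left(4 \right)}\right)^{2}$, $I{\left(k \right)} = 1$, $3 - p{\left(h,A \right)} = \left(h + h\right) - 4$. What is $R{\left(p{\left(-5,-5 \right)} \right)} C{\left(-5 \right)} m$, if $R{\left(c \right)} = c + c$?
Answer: $-11424$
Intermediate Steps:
$p{\left(h,A \right)} = 7 - 2 h$ ($p{\left(h,A \right)} = 3 - \left(\left(h + h\right) - 4\right) = 3 - \left(2 h - 4\right) = 3 - \left(-4 + 2 h\right) = 7 - 2 h$)
$C{\left(x \right)} = \left(1 + x\right)^{2}$ ($C{\left(x \right)} = \left(x + 1\right)^{2} = \left(1 + x\right)^{2}$)
$R{\left(c \right)} = 2 c$
$m = -21$ ($m = -13 - 8 = -21$)
$R{\left(p{\left(-5,-5 \right)} \right)} C{\left(-5 \right)} m = 2 \left(7 - -10\right) \left(1 - 5\right)^{2} \left(-21\right) = 2 \left(7 + 10\right) \left(-4\right)^{2} \left(-21\right) = 2 \cdot 17 \cdot 16 \left(-21\right) = 34 \cdot 16 \left(-21\right) = 544 \left(-21\right) = -11424$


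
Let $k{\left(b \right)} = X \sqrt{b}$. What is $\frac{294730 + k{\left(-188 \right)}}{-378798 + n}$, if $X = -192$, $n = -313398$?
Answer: $- \frac{147365}{346098} + \frac{32 i \sqrt{47}}{57683} \approx -0.42579 + 0.0038032 i$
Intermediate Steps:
$k{\left(b \right)} = - 192 \sqrt{b}$
$\frac{294730 + k{\left(-188 \right)}}{-378798 + n} = \frac{294730 - 192 \sqrt{-188}}{-378798 - 313398} = \frac{294730 - 192 \cdot 2 i \sqrt{47}}{-692196} = \left(294730 - 384 i \sqrt{47}\right) \left(- \frac{1}{692196}\right) = - \frac{147365}{346098} + \frac{32 i \sqrt{47}}{57683}$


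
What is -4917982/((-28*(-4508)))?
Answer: -2458991/63112 ≈ -38.962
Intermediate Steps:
-4917982/((-28*(-4508))) = -4917982/126224 = -4917982*1/126224 = -2458991/63112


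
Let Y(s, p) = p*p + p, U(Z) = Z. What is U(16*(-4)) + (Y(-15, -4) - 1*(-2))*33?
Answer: 398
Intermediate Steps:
Y(s, p) = p + p² (Y(s, p) = p² + p = p + p²)
U(16*(-4)) + (Y(-15, -4) - 1*(-2))*33 = 16*(-4) + (-4*(1 - 4) - 1*(-2))*33 = -64 + (-4*(-3) + 2)*33 = -64 + (12 + 2)*33 = -64 + 14*33 = -64 + 462 = 398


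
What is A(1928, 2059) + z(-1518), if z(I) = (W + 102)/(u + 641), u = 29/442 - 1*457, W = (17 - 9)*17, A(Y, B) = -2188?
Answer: -177903920/81357 ≈ -2186.7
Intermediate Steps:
W = 136 (W = 8*17 = 136)
u = -201965/442 (u = 29*(1/442) - 457 = 29/442 - 457 = -201965/442 ≈ -456.93)
z(I) = 105196/81357 (z(I) = (136 + 102)/(-201965/442 + 641) = 238/(81357/442) = 238*(442/81357) = 105196/81357)
A(1928, 2059) + z(-1518) = -2188 + 105196/81357 = -177903920/81357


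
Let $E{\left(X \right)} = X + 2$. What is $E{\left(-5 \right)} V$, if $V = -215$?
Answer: $645$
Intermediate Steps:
$E{\left(X \right)} = 2 + X$
$E{\left(-5 \right)} V = \left(2 - 5\right) \left(-215\right) = \left(-3\right) \left(-215\right) = 645$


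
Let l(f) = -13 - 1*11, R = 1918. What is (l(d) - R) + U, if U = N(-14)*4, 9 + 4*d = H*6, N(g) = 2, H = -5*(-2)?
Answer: -1934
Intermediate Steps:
H = 10
d = 51/4 (d = -9/4 + (10*6)/4 = -9/4 + (¼)*60 = -9/4 + 15 = 51/4 ≈ 12.750)
l(f) = -24 (l(f) = -13 - 11 = -24)
U = 8 (U = 2*4 = 8)
(l(d) - R) + U = (-24 - 1*1918) + 8 = (-24 - 1918) + 8 = -1942 + 8 = -1934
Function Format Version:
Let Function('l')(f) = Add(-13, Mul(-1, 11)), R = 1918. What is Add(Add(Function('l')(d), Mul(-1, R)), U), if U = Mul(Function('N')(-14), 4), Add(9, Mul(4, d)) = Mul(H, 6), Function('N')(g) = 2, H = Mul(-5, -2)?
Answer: -1934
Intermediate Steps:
H = 10
d = Rational(51, 4) (d = Add(Rational(-9, 4), Mul(Rational(1, 4), Mul(10, 6))) = Add(Rational(-9, 4), Mul(Rational(1, 4), 60)) = Add(Rational(-9, 4), 15) = Rational(51, 4) ≈ 12.750)
Function('l')(f) = -24 (Function('l')(f) = Add(-13, -11) = -24)
U = 8 (U = Mul(2, 4) = 8)
Add(Add(Function('l')(d), Mul(-1, R)), U) = Add(Add(-24, Mul(-1, 1918)), 8) = Add(Add(-24, -1918), 8) = Add(-1942, 8) = -1934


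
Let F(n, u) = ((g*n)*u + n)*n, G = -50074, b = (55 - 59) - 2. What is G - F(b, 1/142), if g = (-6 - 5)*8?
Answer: -3556226/71 ≈ -50088.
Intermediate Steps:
g = -88 (g = -11*8 = -88)
b = -6 (b = -4 - 2 = -6)
F(n, u) = n*(n - 88*n*u) (F(n, u) = ((-88*n)*u + n)*n = (-88*n*u + n)*n = (n - 88*n*u)*n = n*(n - 88*n*u))
G - F(b, 1/142) = -50074 - (-6)²*(1 - 88/142) = -50074 - 36*(1 - 88*1/142) = -50074 - 36*(1 - 44/71) = -50074 - 36*27/71 = -50074 - 1*972/71 = -50074 - 972/71 = -3556226/71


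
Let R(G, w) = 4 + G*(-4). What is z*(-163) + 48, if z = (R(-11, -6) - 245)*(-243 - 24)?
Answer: -8573589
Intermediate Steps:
R(G, w) = 4 - 4*G
z = 52599 (z = ((4 - 4*(-11)) - 245)*(-243 - 24) = ((4 + 44) - 245)*(-267) = (48 - 245)*(-267) = -197*(-267) = 52599)
z*(-163) + 48 = 52599*(-163) + 48 = -8573637 + 48 = -8573589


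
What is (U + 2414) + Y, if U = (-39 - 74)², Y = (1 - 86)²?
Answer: 22408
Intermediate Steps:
Y = 7225 (Y = (-85)² = 7225)
U = 12769 (U = (-113)² = 12769)
(U + 2414) + Y = (12769 + 2414) + 7225 = 15183 + 7225 = 22408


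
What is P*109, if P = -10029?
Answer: -1093161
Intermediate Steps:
P*109 = -10029*109 = -1093161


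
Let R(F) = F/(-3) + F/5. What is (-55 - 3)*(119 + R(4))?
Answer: -103066/15 ≈ -6871.1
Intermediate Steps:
R(F) = -2*F/15 (R(F) = F*(-1/3) + F*(1/5) = -F/3 + F/5 = -2*F/15)
(-55 - 3)*(119 + R(4)) = (-55 - 3)*(119 - 2/15*4) = -58*(119 - 8/15) = -58*1777/15 = -103066/15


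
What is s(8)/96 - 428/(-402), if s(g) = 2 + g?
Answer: 1253/1072 ≈ 1.1688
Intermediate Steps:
s(8)/96 - 428/(-402) = (2 + 8)/96 - 428/(-402) = 10*(1/96) - 428*(-1/402) = 5/48 + 214/201 = 1253/1072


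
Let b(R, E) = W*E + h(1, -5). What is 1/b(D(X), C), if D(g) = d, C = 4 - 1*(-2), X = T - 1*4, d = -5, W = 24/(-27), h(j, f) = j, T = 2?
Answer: -3/13 ≈ -0.23077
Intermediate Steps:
W = -8/9 (W = 24*(-1/27) = -8/9 ≈ -0.88889)
X = -2 (X = 2 - 1*4 = 2 - 4 = -2)
C = 6 (C = 4 + 2 = 6)
D(g) = -5
b(R, E) = 1 - 8*E/9 (b(R, E) = -8*E/9 + 1 = 1 - 8*E/9)
1/b(D(X), C) = 1/(1 - 8/9*6) = 1/(1 - 16/3) = 1/(-13/3) = -3/13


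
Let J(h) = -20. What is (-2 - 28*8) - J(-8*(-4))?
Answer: -206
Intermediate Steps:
(-2 - 28*8) - J(-8*(-4)) = (-2 - 28*8) - 1*(-20) = (-2 - 224) + 20 = -226 + 20 = -206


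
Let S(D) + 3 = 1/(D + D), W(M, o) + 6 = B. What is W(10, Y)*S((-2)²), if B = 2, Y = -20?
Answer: 23/2 ≈ 11.500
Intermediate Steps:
W(M, o) = -4 (W(M, o) = -6 + 2 = -4)
S(D) = -3 + 1/(2*D) (S(D) = -3 + 1/(D + D) = -3 + 1/(2*D))
W(10, Y)*S((-2)²) = -4*(-3 + 1/(2*((-2)²))) = -4*(-3 + (½)/4) = -4*(-3 + (½)*(¼)) = -4*(-3 + ⅛) = -4*(-23/8) = 23/2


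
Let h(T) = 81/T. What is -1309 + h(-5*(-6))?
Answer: -13063/10 ≈ -1306.3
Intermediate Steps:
-1309 + h(-5*(-6)) = -1309 + 81/((-5*(-6))) = -1309 + 81/30 = -1309 + 81*(1/30) = -1309 + 27/10 = -13063/10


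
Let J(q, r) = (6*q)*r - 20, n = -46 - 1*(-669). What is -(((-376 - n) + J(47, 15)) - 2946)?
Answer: -265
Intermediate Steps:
n = 623 (n = -46 + 669 = 623)
J(q, r) = -20 + 6*q*r (J(q, r) = 6*q*r - 20 = -20 + 6*q*r)
-(((-376 - n) + J(47, 15)) - 2946) = -(((-376 - 1*623) + (-20 + 6*47*15)) - 2946) = -(((-376 - 623) + (-20 + 4230)) - 2946) = -((-999 + 4210) - 2946) = -(3211 - 2946) = -1*265 = -265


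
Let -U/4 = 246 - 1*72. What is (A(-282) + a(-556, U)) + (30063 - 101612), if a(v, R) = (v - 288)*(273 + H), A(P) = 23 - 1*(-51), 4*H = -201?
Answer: -259476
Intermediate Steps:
H = -201/4 (H = (¼)*(-201) = -201/4 ≈ -50.250)
U = -696 (U = -4*(246 - 1*72) = -4*(246 - 72) = -4*174 = -696)
A(P) = 74 (A(P) = 23 + 51 = 74)
a(v, R) = -64152 + 891*v/4 (a(v, R) = (v - 288)*(273 - 201/4) = (-288 + v)*(891/4) = -64152 + 891*v/4)
(A(-282) + a(-556, U)) + (30063 - 101612) = (74 + (-64152 + (891/4)*(-556))) + (30063 - 101612) = (74 + (-64152 - 123849)) - 71549 = (74 - 188001) - 71549 = -187927 - 71549 = -259476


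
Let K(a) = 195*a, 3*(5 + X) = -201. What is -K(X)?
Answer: 14040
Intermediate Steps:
X = -72 (X = -5 + (1/3)*(-201) = -5 - 67 = -72)
-K(X) = -195*(-72) = -1*(-14040) = 14040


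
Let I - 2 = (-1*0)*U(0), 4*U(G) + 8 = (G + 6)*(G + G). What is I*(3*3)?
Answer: 18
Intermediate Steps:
U(G) = -2 + G*(6 + G)/2 (U(G) = -2 + ((G + 6)*(G + G))/4 = -2 + ((6 + G)*(2*G))/4 = -2 + (2*G*(6 + G))/4 = -2 + G*(6 + G)/2)
I = 2 (I = 2 + (-1*0)*(-2 + (1/2)*0**2 + 3*0) = 2 + 0*(-2 + (1/2)*0 + 0) = 2 + 0*(-2 + 0 + 0) = 2 + 0*(-2) = 2 + 0 = 2)
I*(3*3) = 2*(3*3) = 2*9 = 18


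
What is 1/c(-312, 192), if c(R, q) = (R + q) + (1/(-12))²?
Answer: -144/17279 ≈ -0.0083338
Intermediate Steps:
c(R, q) = 1/144 + R + q (c(R, q) = (R + q) + (-1/12)² = (R + q) + 1/144 = 1/144 + R + q)
1/c(-312, 192) = 1/(1/144 - 312 + 192) = 1/(-17279/144) = -144/17279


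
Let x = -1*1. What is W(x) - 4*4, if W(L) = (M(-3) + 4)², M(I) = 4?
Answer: 48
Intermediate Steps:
x = -1
W(L) = 64 (W(L) = (4 + 4)² = 8² = 64)
W(x) - 4*4 = 64 - 4*4 = 64 - 16 = 48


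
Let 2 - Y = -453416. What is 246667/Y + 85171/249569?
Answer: 100178501001/113159076842 ≈ 0.88529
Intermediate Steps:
Y = 453418 (Y = 2 - 1*(-453416) = 2 + 453416 = 453418)
246667/Y + 85171/249569 = 246667/453418 + 85171/249569 = 100178501001/113159076842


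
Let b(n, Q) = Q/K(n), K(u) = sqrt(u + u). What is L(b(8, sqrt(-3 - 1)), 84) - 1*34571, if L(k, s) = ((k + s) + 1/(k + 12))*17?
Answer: -19122695/577 + 9741*I/1154 ≈ -33142.0 + 8.4411*I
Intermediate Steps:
K(u) = sqrt(2)*sqrt(u) (K(u) = sqrt(2*u) = sqrt(2)*sqrt(u))
b(n, Q) = Q*sqrt(2)/(2*sqrt(n)) (b(n, Q) = Q/((sqrt(2)*sqrt(n))) = Q*(sqrt(2)/(2*sqrt(n))) = Q*sqrt(2)/(2*sqrt(n)))
L(k, s) = 17*k + 17*s + 17/(12 + k) (L(k, s) = ((k + s) + 1/(12 + k))*17 = (k + s + 1/(12 + k))*17 = 17*k + 17*s + 17/(12 + k))
L(b(8, sqrt(-3 - 1)), 84) - 1*34571 = 17*(1 + (sqrt(-3 - 1)*sqrt(2)/(2*sqrt(8)))**2 + 12*(sqrt(-3 - 1)*sqrt(2)/(2*sqrt(8))) + 12*84 + (sqrt(-3 - 1)*sqrt(2)/(2*sqrt(8)))*84)/(12 + sqrt(-3 - 1)*sqrt(2)/(2*sqrt(8))) - 1*34571 = 17*(1 + (sqrt(-4)*sqrt(2)*(sqrt(2)/4)/2)**2 + 12*(sqrt(-4)*sqrt(2)*(sqrt(2)/4)/2) + 1008 + (sqrt(-4)*sqrt(2)*(sqrt(2)/4)/2)*84)/(12 + sqrt(-4)*sqrt(2)*(sqrt(2)/4)/2) - 34571 = 17*(1 + ((2*I)*sqrt(2)*(sqrt(2)/4)/2)**2 + 12*((2*I)*sqrt(2)*(sqrt(2)/4)/2) + 1008 + ((2*I)*sqrt(2)*(sqrt(2)/4)/2)*84)/(12 + (2*I)*sqrt(2)*(sqrt(2)/4)/2) - 34571 = 17*(1 + (I/2)**2 + 12*(I/2) + 1008 + (I/2)*84)/(12 + I/2) - 34571 = 17*(4*(12 - I/2)/577)*(1 - 1/4 + 6*I + 1008 + 42*I) - 34571 = 17*(4*(12 - I/2)/577)*(4035/4 + 48*I) - 34571 = 68*(12 - I/2)*(4035/4 + 48*I)/577 - 34571 = -34571 + 68*(12 - I/2)*(4035/4 + 48*I)/577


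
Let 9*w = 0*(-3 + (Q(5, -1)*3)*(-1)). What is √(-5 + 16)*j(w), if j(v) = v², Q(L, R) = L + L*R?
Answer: 0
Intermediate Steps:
w = 0 (w = (0*(-3 + ((5*(1 - 1))*3)*(-1)))/9 = (0*(-3 + ((5*0)*3)*(-1)))/9 = (0*(-3 + (0*3)*(-1)))/9 = (0*(-3 + 0*(-1)))/9 = (0*(-3 + 0))/9 = (0*(-3))/9 = (⅑)*0 = 0)
√(-5 + 16)*j(w) = √(-5 + 16)*0² = √11*0 = 0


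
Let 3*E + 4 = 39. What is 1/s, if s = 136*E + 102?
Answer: 3/5066 ≈ 0.00059218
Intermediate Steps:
E = 35/3 (E = -4/3 + (⅓)*39 = -4/3 + 13 = 35/3 ≈ 11.667)
s = 5066/3 (s = 136*(35/3) + 102 = 4760/3 + 102 = 5066/3 ≈ 1688.7)
1/s = 1/(5066/3) = 3/5066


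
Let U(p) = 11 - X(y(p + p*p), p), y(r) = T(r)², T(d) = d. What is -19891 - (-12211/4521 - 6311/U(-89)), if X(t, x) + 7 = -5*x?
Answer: -38422237031/1930467 ≈ -19903.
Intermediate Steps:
y(r) = r²
X(t, x) = -7 - 5*x
U(p) = 18 + 5*p (U(p) = 11 - (-7 - 5*p) = 11 + (7 + 5*p) = 18 + 5*p)
-19891 - (-12211/4521 - 6311/U(-89)) = -19891 - (-12211/4521 - 6311/(18 + 5*(-89))) = -19891 - (-12211*1/4521 - 6311/(18 - 445)) = -19891 - (-12211/4521 - 6311/(-427)) = -19891 - (-12211/4521 - 6311*(-1/427)) = -19891 - (-12211/4521 + 6311/427) = -19891 - 1*23317934/1930467 = -19891 - 23317934/1930467 = -38422237031/1930467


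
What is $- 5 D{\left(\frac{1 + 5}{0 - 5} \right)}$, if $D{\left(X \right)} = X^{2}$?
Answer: $- \frac{36}{5} \approx -7.2$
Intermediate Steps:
$- 5 D{\left(\frac{1 + 5}{0 - 5} \right)} = - 5 \left(\frac{1 + 5}{0 - 5}\right)^{2} = - 5 \left(\frac{6}{-5}\right)^{2} = - 5 \left(6 \left(- \frac{1}{5}\right)\right)^{2} = - 5 \left(- \frac{6}{5}\right)^{2} = \left(-5\right) \frac{36}{25} = - \frac{36}{5}$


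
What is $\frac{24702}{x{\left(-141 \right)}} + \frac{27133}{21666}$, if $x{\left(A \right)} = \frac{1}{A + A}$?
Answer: $- \frac{150924548891}{21666} \approx -6.966 \cdot 10^{6}$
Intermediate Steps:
$x{\left(A \right)} = \frac{1}{2 A}$
$\frac{24702}{x{\left(-141 \right)}} + \frac{27133}{21666} = \frac{24702}{\frac{1}{2} \frac{1}{-141}} + \frac{27133}{21666} = \frac{24702}{\frac{1}{2} \left(- \frac{1}{141}\right)} + 27133 \cdot \frac{1}{21666} = \frac{24702}{- \frac{1}{282}} + \frac{27133}{21666} = 24702 \left(-282\right) + \frac{27133}{21666} = -6965964 + \frac{27133}{21666} = - \frac{150924548891}{21666}$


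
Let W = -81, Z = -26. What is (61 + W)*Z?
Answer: 520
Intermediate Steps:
(61 + W)*Z = (61 - 81)*(-26) = -20*(-26) = 520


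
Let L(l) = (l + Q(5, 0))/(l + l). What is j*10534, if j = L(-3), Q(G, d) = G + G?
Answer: -36869/3 ≈ -12290.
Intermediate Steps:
Q(G, d) = 2*G
L(l) = (10 + l)/(2*l) (L(l) = (l + 2*5)/(l + l) = (l + 10)/((2*l)) = (10 + l)*(1/(2*l)) = (10 + l)/(2*l))
j = -7/6 (j = (1/2)*(10 - 3)/(-3) = (1/2)*(-1/3)*7 = -7/6 ≈ -1.1667)
j*10534 = -7/6*10534 = -36869/3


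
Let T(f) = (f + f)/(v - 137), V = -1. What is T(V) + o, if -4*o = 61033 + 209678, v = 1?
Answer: -2301043/34 ≈ -67678.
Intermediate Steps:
o = -270711/4 (o = -(61033 + 209678)/4 = -¼*270711 = -270711/4 ≈ -67678.)
T(f) = -f/68 (T(f) = (f + f)/(1 - 137) = (2*f)/(-136) = (2*f)*(-1/136) = -f/68)
T(V) + o = -1/68*(-1) - 270711/4 = 1/68 - 270711/4 = -2301043/34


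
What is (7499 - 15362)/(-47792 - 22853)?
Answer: 7863/70645 ≈ 0.11130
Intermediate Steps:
(7499 - 15362)/(-47792 - 22853) = -7863/(-70645) = -7863*(-1/70645) = 7863/70645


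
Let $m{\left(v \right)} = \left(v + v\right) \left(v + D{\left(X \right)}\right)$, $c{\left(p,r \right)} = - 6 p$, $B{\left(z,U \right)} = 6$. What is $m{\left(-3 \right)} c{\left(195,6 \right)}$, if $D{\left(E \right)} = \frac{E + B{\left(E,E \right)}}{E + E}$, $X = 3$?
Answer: $-10530$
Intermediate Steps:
$D{\left(E \right)} = \frac{6 + E}{2 E}$ ($D{\left(E \right)} = \frac{E + 6}{E + E} = \frac{6 + E}{2 E}$)
$m{\left(v \right)} = 2 v \left(\frac{3}{2} + v\right)$ ($m{\left(v \right)} = \left(v + v\right) \left(v + \frac{6 + 3}{2 \cdot 3}\right) = 2 v \left(v + \frac{1}{2} \cdot \frac{1}{3} \cdot 9\right) = 2 v \left(v + \frac{3}{2}\right) = 2 v \left(\frac{3}{2} + v\right)$)
$m{\left(-3 \right)} c{\left(195,6 \right)} = - 3 \left(3 + 2 \left(-3\right)\right) \left(\left(-6\right) 195\right) = - 3 \left(3 - 6\right) \left(-1170\right) = \left(-3\right) \left(-3\right) \left(-1170\right) = 9 \left(-1170\right) = -10530$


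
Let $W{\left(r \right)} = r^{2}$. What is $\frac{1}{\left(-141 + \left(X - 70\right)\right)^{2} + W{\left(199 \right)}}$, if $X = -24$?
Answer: $\frac{1}{94826} \approx 1.0546 \cdot 10^{-5}$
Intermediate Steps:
$\frac{1}{\left(-141 + \left(X - 70\right)\right)^{2} + W{\left(199 \right)}} = \frac{1}{\left(-141 - 94\right)^{2} + 199^{2}} = \frac{1}{\left(-141 - 94\right)^{2} + 39601} = \frac{1}{\left(-235\right)^{2} + 39601} = \frac{1}{55225 + 39601} = \frac{1}{94826}$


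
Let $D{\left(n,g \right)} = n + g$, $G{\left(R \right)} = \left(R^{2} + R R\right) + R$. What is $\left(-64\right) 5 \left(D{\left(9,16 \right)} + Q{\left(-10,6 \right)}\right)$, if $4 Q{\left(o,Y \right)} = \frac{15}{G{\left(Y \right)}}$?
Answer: $- \frac{104200}{13} \approx -8015.4$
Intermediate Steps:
$G{\left(R \right)} = R + 2 R^{2}$ ($G{\left(R \right)} = \left(R^{2} + R^{2}\right) + R = 2 R^{2} + R = R + 2 R^{2}$)
$Q{\left(o,Y \right)} = \frac{15}{4 Y \left(1 + 2 Y\right)}$ ($Q{\left(o,Y \right)} = \frac{15 \frac{1}{Y \left(1 + 2 Y\right)}}{4} = \frac{15 \frac{1}{Y} \frac{1}{1 + 2 Y}}{4} = \frac{15}{4 Y \left(1 + 2 Y\right)}$)
$D{\left(n,g \right)} = g + n$
$\left(-64\right) 5 \left(D{\left(9,16 \right)} + Q{\left(-10,6 \right)}\right) = \left(-64\right) 5 \left(\left(16 + 9\right) + \frac{15}{4 \cdot 6 \left(1 + 2 \cdot 6\right)}\right) = - 320 \left(25 + \frac{15}{4} \cdot \frac{1}{6} \frac{1}{1 + 12}\right) = - 320 \left(25 + \frac{15}{4} \cdot \frac{1}{6} \cdot \frac{1}{13}\right) = - 320 \left(25 + \frac{5}{104}\right) = \left(-320\right) \frac{2605}{104} = - \frac{104200}{13}$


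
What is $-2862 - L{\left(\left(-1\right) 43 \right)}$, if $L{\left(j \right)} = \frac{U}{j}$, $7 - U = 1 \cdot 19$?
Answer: $- \frac{123078}{43} \approx -2862.3$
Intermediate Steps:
$U = -12$ ($U = 7 - 1 \cdot 19 = 7 - 19 = -12$)
$L{\left(j \right)} = - \frac{12}{j}$
$-2862 - L{\left(\left(-1\right) 43 \right)} = -2862 - - \frac{12}{\left(-1\right) 43} = -2862 - - \frac{12}{-43} = -2862 - \left(-12\right) \left(- \frac{1}{43}\right) = -2862 - \frac{12}{43} = - \frac{123078}{43}$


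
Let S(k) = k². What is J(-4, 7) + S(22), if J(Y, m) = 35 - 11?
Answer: 508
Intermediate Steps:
J(Y, m) = 24
J(-4, 7) + S(22) = 24 + 22² = 24 + 484 = 508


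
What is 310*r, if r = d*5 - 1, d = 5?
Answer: 7440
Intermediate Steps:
r = 24 (r = 5*5 - 1 = 25 - 1 = 24)
310*r = 310*24 = 7440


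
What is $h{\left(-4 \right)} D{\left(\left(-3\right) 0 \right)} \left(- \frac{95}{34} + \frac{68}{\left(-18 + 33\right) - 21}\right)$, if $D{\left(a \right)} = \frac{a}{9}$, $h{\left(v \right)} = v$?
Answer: $0$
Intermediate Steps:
$D{\left(a \right)} = \frac{a}{9}$ ($D{\left(a \right)} = a \frac{1}{9} = \frac{a}{9}$)
$h{\left(-4 \right)} D{\left(\left(-3\right) 0 \right)} \left(- \frac{95}{34} + \frac{68}{\left(-18 + 33\right) - 21}\right) = - 4 \frac{\left(-3\right) 0}{9} \left(- \frac{95}{34} + \frac{68}{\left(-18 + 33\right) - 21}\right) = - 4 \cdot \frac{1}{9} \cdot 0 \left(\left(-95\right) \frac{1}{34} + \frac{68}{15 - 21}\right) = \left(-4\right) 0 \left(- \frac{95}{34} + \frac{68}{-6}\right) = 0 \left(- \frac{95}{34} + 68 \left(- \frac{1}{6}\right)\right) = 0 \left(- \frac{95}{34} - \frac{34}{3}\right) = 0 \left(- \frac{1441}{102}\right) = 0$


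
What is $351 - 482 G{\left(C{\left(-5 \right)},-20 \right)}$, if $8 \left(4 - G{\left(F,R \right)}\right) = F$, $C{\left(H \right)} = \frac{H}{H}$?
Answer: $- \frac{6067}{4} \approx -1516.8$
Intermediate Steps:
$C{\left(H \right)} = 1$
$G{\left(F,R \right)} = 4 - \frac{F}{8}$
$351 - 482 G{\left(C{\left(-5 \right)},-20 \right)} = 351 - 482 \left(4 - \frac{1}{8}\right) = 351 - \frac{7471}{4} = - \frac{6067}{4}$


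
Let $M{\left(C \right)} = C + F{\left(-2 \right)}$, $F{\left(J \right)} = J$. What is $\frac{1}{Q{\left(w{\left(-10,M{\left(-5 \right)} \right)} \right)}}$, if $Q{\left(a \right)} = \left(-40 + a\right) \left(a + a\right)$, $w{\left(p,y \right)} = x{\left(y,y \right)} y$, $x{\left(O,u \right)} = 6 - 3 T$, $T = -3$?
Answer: $\frac{1}{30450} \approx 3.2841 \cdot 10^{-5}$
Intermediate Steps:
$x{\left(O,u \right)} = 15$ ($x{\left(O,u \right)} = 6 - -9 = 6 + 9 = 15$)
$M{\left(C \right)} = -2 + C$ ($M{\left(C \right)} = C - 2 = -2 + C$)
$w{\left(p,y \right)} = 15 y$
$Q{\left(a \right)} = 2 a \left(-40 + a\right)$ ($Q{\left(a \right)} = \left(-40 + a\right) 2 a = 2 a \left(-40 + a\right)$)
$\frac{1}{Q{\left(w{\left(-10,M{\left(-5 \right)} \right)} \right)}} = \frac{1}{2 \cdot 15 \left(-2 - 5\right) \left(-40 + 15 \left(-2 - 5\right)\right)} = \frac{1}{2 \cdot 15 \left(-7\right) \left(-40 + 15 \left(-7\right)\right)} = \frac{1}{2 \left(-105\right) \left(-40 - 105\right)} = \frac{1}{2 \left(-105\right) \left(-145\right)} = \frac{1}{30450}$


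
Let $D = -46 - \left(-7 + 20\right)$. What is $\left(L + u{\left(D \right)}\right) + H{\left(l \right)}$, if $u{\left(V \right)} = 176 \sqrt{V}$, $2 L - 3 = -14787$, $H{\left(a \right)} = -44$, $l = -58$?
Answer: $-7436 + 176 i \sqrt{59} \approx -7436.0 + 1351.9 i$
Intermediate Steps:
$L = -7392$ ($L = \frac{3}{2} + \frac{1}{2} \left(-14787\right) = \frac{3}{2} - \frac{14787}{2} = -7392$)
$D = -59$ ($D = -46 - 13 = -59$)
$\left(L + u{\left(D \right)}\right) + H{\left(l \right)} = \left(-7392 + 176 \sqrt{-59}\right) - 44 = \left(-7392 + 176 i \sqrt{59}\right) - 44 = -7436 + 176 i \sqrt{59}$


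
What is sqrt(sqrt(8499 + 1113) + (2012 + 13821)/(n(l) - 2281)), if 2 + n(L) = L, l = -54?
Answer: sqrt(-37001721 + 32769414*sqrt(267))/2337 ≈ 9.5533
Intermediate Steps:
n(L) = -2 + L
sqrt(sqrt(8499 + 1113) + (2012 + 13821)/(n(l) - 2281)) = sqrt(sqrt(8499 + 1113) + (2012 + 13821)/((-2 - 54) - 2281)) = sqrt(sqrt(9612) + 15833/(-56 - 2281)) = sqrt(6*sqrt(267) + 15833/(-2337)) = sqrt(6*sqrt(267) + 15833*(-1/2337)) = sqrt(6*sqrt(267) - 15833/2337) = sqrt(-15833/2337 + 6*sqrt(267))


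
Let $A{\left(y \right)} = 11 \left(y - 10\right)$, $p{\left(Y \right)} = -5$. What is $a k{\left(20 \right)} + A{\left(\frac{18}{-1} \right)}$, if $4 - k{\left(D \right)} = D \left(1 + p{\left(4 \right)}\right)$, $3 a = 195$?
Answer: $5152$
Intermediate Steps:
$a = 65$ ($a = \frac{1}{3} \cdot 195 = 65$)
$k{\left(D \right)} = 4 + 4 D$ ($k{\left(D \right)} = 4 - D \left(1 - 5\right) = 4 - D \left(-4\right) = 4 - - 4 D = 4 + 4 D$)
$A{\left(y \right)} = -110 + 11 y$ ($A{\left(y \right)} = 11 \left(-10 + y\right) = -110 + 11 y$)
$a k{\left(20 \right)} + A{\left(\frac{18}{-1} \right)} = 65 \left(4 + 4 \cdot 20\right) + \left(-110 + 11 \frac{18}{-1}\right) = 65 \left(4 + 80\right) + \left(-110 + 11 \cdot 18 \left(-1\right)\right) = 65 \cdot 84 + \left(-110 + 11 \left(-18\right)\right) = 5460 - 308 = 5152$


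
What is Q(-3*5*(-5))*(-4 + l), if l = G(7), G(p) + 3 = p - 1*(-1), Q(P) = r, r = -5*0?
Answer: 0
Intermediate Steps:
r = 0
Q(P) = 0
G(p) = -2 + p (G(p) = -3 + (p - 1*(-1)) = -3 + (p + 1) = -3 + (1 + p) = -2 + p)
l = 5 (l = -2 + 7 = 5)
Q(-3*5*(-5))*(-4 + l) = 0*(-4 + 5) = 0*1 = 0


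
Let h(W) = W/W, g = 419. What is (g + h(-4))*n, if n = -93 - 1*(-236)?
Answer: 60060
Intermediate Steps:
h(W) = 1
n = 143 (n = -93 + 236 = 143)
(g + h(-4))*n = (419 + 1)*143 = 420*143 = 60060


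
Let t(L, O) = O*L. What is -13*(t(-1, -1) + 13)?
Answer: -182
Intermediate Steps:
t(L, O) = L*O
-13*(t(-1, -1) + 13) = -13*(-1*(-1) + 13) = -13*(1 + 13) = -13*14 = -182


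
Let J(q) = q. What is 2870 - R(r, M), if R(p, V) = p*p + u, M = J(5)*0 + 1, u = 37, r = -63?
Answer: -1136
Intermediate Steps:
M = 1 (M = 5*0 + 1 = 0 + 1 = 1)
R(p, V) = 37 + p² (R(p, V) = p*p + 37 = p² + 37 = 37 + p²)
2870 - R(r, M) = 2870 - (37 + (-63)²) = 2870 - (37 + 3969) = 2870 - 1*4006 = 2870 - 4006 = -1136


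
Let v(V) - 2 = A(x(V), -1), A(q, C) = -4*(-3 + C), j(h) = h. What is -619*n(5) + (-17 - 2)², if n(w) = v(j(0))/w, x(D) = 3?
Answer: -9337/5 ≈ -1867.4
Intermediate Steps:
A(q, C) = 12 - 4*C
v(V) = 18 (v(V) = 2 + (12 - 4*(-1)) = 2 + (12 + 4) = 2 + 16 = 18)
n(w) = 18/w
-619*n(5) + (-17 - 2)² = -11142/5 + (-17 - 2)² = -11142/5 + (-19)² = -619*18/5 + 361 = -11142/5 + 361 = -9337/5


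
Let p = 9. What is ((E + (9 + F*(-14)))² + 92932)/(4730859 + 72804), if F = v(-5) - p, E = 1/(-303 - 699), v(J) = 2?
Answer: 104798727097/4822896866652 ≈ 0.021729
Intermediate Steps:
E = -1/1002 (E = 1/(-1002) = -1/1002 ≈ -0.00099800)
F = -7 (F = 2 - 1*9 = 2 - 9 = -7)
((E + (9 + F*(-14)))² + 92932)/(4730859 + 72804) = ((-1/1002 + (9 - 7*(-14)))² + 92932)/(4730859 + 72804) = ((-1/1002 + (9 + 98))² + 92932)/4803663 = ((-1/1002 + 107)² + 92932)*(1/4803663) = ((107213/1002)² + 92932)*(1/4803663) = (11494627369/1004004 + 92932)*(1/4803663) = (104798727097/1004004)*(1/4803663) = 104798727097/4822896866652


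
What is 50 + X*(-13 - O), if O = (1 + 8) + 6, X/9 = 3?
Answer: -706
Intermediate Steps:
X = 27 (X = 9*3 = 27)
O = 15 (O = 9 + 6 = 15)
50 + X*(-13 - O) = 50 + 27*(-13 - 1*15) = 50 + 27*(-13 - 15) = 50 + 27*(-28) = 50 - 756 = -706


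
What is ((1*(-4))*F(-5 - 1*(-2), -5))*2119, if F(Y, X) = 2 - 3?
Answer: 8476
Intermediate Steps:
F(Y, X) = -1
((1*(-4))*F(-5 - 1*(-2), -5))*2119 = ((1*(-4))*(-1))*2119 = -4*(-1)*2119 = 4*2119 = 8476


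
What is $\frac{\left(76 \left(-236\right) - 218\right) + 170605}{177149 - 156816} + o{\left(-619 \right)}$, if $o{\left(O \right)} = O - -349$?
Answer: $- \frac{5337459}{20333} \approx -262.5$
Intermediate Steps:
$o{\left(O \right)} = 349 + O$ ($o{\left(O \right)} = O + 349 = 349 + O$)
$\frac{\left(76 \left(-236\right) - 218\right) + 170605}{177149 - 156816} + o{\left(-619 \right)} = \frac{\left(76 \left(-236\right) - 218\right) + 170605}{177149 - 156816} + \left(349 - 619\right) = \frac{\left(-17936 - 218\right) + 170605}{20333} - 270 = \left(-18154 + 170605\right) \frac{1}{20333} - 270 = 152451 \cdot \frac{1}{20333} - 270 = \frac{152451}{20333} - 270 = - \frac{5337459}{20333}$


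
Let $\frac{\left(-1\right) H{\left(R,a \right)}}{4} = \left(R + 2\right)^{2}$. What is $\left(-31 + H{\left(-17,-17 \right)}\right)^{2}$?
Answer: $866761$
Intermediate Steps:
$H{\left(R,a \right)} = - 4 \left(2 + R\right)^{2}$ ($H{\left(R,a \right)} = - 4 \left(R + 2\right)^{2} = - 4 \left(2 + R\right)^{2}$)
$\left(-31 + H{\left(-17,-17 \right)}\right)^{2} = \left(-31 - 4 \left(2 - 17\right)^{2}\right)^{2} = \left(-31 - 4 \left(-15\right)^{2}\right)^{2} = \left(-31 - 900\right)^{2} = \left(-931\right)^{2} = 866761$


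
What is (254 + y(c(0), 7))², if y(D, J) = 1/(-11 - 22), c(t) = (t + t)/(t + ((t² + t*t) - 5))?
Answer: 70241161/1089 ≈ 64501.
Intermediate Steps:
c(t) = 2*t/(-5 + t + 2*t²) (c(t) = (2*t)/(t + ((t² + t²) - 5)) = (2*t)/(t + (2*t² - 5)) = (2*t)/(t + (-5 + 2*t²)) = (2*t)/(-5 + t + 2*t²) = 2*t/(-5 + t + 2*t²))
y(D, J) = -1/33 (y(D, J) = 1/(-33) = -1/33)
(254 + y(c(0), 7))² = (254 - 1/33)² = (8381/33)² = 70241161/1089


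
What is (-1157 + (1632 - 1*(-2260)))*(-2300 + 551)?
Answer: -4783515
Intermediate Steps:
(-1157 + (1632 - 1*(-2260)))*(-2300 + 551) = (-1157 + (1632 + 2260))*(-1749) = (-1157 + 3892)*(-1749) = 2735*(-1749) = -4783515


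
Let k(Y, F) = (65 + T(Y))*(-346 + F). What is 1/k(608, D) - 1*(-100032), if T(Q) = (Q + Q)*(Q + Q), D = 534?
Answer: 27808850785537/277999548 ≈ 1.0003e+5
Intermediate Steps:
T(Q) = 4*Q**2 (T(Q) = (2*Q)*(2*Q) = 4*Q**2)
k(Y, F) = (-346 + F)*(65 + 4*Y**2) (k(Y, F) = (65 + 4*Y**2)*(-346 + F) = (-346 + F)*(65 + 4*Y**2))
1/k(608, D) - 1*(-100032) = 1/(-22490 - 1384*608**2 + 65*534 + 4*534*608**2) - 1*(-100032) = 1/(-22490 - 1384*369664 + 34710 + 4*534*369664) + 100032 = 1/(-22490 - 511614976 + 34710 + 789602304) + 100032 = 1/277999548 + 100032 = 27808850785537/277999548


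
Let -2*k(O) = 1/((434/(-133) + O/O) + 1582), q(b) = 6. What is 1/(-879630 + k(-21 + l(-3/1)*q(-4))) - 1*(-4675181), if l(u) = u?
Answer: 246869140754459309/52804188919 ≈ 4.6752e+6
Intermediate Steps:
k(O) = -19/60030 (k(O) = -1/(2*((434/(-133) + O/O) + 1582)) = -1/(2*((434*(-1/133) + 1) + 1582)) = -1/(2*((-62/19 + 1) + 1582)) = -1/(2*(-43/19 + 1582)) = -1/(2*30015/19) = -½*19/30015 = -19/60030)
1/(-879630 + k(-21 + l(-3/1)*q(-4))) - 1*(-4675181) = 1/(-879630 - 19/60030) - 1*(-4675181) = 1/(-52804188919/60030) + 4675181 = -60030/52804188919 + 4675181 = 246869140754459309/52804188919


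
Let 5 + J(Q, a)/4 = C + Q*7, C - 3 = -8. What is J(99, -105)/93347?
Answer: 2732/93347 ≈ 0.029267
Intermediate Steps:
C = -5 (C = 3 - 8 = -5)
J(Q, a) = -40 + 28*Q (J(Q, a) = -20 + 4*(-5 + Q*7) = -20 + 4*(-5 + 7*Q) = -20 + (-20 + 28*Q) = -40 + 28*Q)
J(99, -105)/93347 = (-40 + 28*99)/93347 = (-40 + 2772)*(1/93347) = 2732*(1/93347) = 2732/93347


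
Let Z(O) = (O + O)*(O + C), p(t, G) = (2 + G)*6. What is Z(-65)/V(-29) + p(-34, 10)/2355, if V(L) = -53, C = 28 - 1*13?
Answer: -5101228/41605 ≈ -122.61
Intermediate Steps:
p(t, G) = 12 + 6*G
C = 15 (C = 28 - 13 = 15)
Z(O) = 2*O*(15 + O) (Z(O) = (O + O)*(O + 15) = (2*O)*(15 + O) = 2*O*(15 + O))
Z(-65)/V(-29) + p(-34, 10)/2355 = (2*(-65)*(15 - 65))/(-53) + (12 + 6*10)/2355 = (2*(-65)*(-50))*(-1/53) + (12 + 60)*(1/2355) = 6500*(-1/53) + 72*(1/2355) = -6500/53 + 24/785 = -5101228/41605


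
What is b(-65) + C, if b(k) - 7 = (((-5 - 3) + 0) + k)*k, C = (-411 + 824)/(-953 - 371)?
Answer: 6291235/1324 ≈ 4751.7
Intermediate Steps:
C = -413/1324 (C = 413/(-1324) = 413*(-1/1324) = -413/1324 ≈ -0.31193)
b(k) = 7 + k*(-8 + k) (b(k) = 7 + (((-5 - 3) + 0) + k)*k = 7 + ((-8 + 0) + k)*k = 7 + (-8 + k)*k = 7 + k*(-8 + k))
b(-65) + C = (7 + (-65)**2 - 8*(-65)) - 413/1324 = (7 + 4225 + 520) - 413/1324 = 4752 - 413/1324 = 6291235/1324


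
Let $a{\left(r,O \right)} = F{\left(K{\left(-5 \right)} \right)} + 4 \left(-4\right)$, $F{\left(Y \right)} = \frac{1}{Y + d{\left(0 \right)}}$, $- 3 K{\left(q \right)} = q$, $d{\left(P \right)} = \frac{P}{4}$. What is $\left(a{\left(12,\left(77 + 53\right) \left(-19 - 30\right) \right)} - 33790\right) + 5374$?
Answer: $- \frac{142157}{5} \approx -28431.0$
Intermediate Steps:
$d{\left(P \right)} = \frac{P}{4}$ ($d{\left(P \right)} = P \frac{1}{4} = \frac{P}{4}$)
$K{\left(q \right)} = - \frac{q}{3}$
$F{\left(Y \right)} = \frac{1}{Y}$ ($F{\left(Y \right)} = \frac{1}{Y + \frac{1}{4} \cdot 0} = \frac{1}{Y + 0} = \frac{1}{Y}$)
$a{\left(r,O \right)} = - \frac{77}{5}$ ($a{\left(r,O \right)} = \frac{1}{\left(- \frac{1}{3}\right) \left(-5\right)} + 4 \left(-4\right) = \frac{1}{\frac{5}{3}} - 16 = \frac{3}{5} - 16 = - \frac{77}{5}$)
$\left(a{\left(12,\left(77 + 53\right) \left(-19 - 30\right) \right)} - 33790\right) + 5374 = \left(- \frac{77}{5} - 33790\right) + 5374 = - \frac{169027}{5} + 5374 = - \frac{142157}{5}$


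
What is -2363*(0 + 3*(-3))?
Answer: 21267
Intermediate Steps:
-2363*(0 + 3*(-3)) = -2363*(0 - 9) = -2363*(-9) = 21267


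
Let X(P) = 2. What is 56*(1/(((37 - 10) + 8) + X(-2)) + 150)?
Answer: 310856/37 ≈ 8401.5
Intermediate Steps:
56*(1/(((37 - 10) + 8) + X(-2)) + 150) = 56*(1/(((37 - 10) + 8) + 2) + 150) = 56*(1/((27 + 8) + 2) + 150) = 56*(1/(35 + 2) + 150) = 56*(1/37 + 150) = 56*(5551/37) = 310856/37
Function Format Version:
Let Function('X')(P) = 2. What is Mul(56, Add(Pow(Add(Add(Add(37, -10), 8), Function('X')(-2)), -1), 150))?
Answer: Rational(310856, 37) ≈ 8401.5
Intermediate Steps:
Mul(56, Add(Pow(Add(Add(Add(37, -10), 8), Function('X')(-2)), -1), 150)) = Mul(56, Add(Pow(Add(Add(Add(37, -10), 8), 2), -1), 150)) = Mul(56, Add(Pow(Add(Add(27, 8), 2), -1), 150)) = Mul(56, Add(Pow(Add(35, 2), -1), 150)) = Mul(56, Add(Pow(37, -1), 150)) = Mul(56, Add(Rational(1, 37), 150)) = Mul(56, Rational(5551, 37)) = Rational(310856, 37)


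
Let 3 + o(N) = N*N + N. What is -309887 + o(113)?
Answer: -297008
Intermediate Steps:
o(N) = -3 + N + N² (o(N) = -3 + (N*N + N) = -3 + (N² + N) = -3 + (N + N²) = -3 + N + N²)
-309887 + o(113) = -309887 + (-3 + 113 + 113²) = -309887 + (-3 + 113 + 12769) = -309887 + 12879 = -297008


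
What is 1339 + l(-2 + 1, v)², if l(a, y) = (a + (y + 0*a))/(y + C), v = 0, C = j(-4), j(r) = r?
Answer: 21425/16 ≈ 1339.1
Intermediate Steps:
C = -4
l(a, y) = (a + y)/(-4 + y) (l(a, y) = (a + (y + 0*a))/(y - 4) = (a + (y + 0))/(-4 + y) = (a + y)/(-4 + y))
1339 + l(-2 + 1, v)² = 1339 + (((-2 + 1) + 0)/(-4 + 0))² = 1339 + ((-1 + 0)/(-4))² = 1339 + (-¼*(-1))² = 1339 + (¼)² = 1339 + 1/16 = 21425/16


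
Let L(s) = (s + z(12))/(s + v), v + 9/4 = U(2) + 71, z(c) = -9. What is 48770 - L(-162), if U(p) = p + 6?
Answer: 16629886/341 ≈ 48768.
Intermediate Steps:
U(p) = 6 + p
v = 307/4 (v = -9/4 + ((6 + 2) + 71) = -9/4 + (8 + 71) = -9/4 + 79 = 307/4 ≈ 76.750)
L(s) = (-9 + s)/(307/4 + s) (L(s) = (s - 9)/(s + 307/4) = (-9 + s)/(307/4 + s))
48770 - L(-162) = 48770 - 4*(-9 - 162)/(307 + 4*(-162)) = 48770 - 4*(-171)/(307 - 648) = 48770 - 4*(-171)/(-341) = 48770 - 4*(-1)*(-171)/341 = 48770 - 1*684/341 = 48770 - 684/341 = 16629886/341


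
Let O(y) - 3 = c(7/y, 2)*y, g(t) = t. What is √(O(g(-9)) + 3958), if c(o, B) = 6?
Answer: √3907 ≈ 62.506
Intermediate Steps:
O(y) = 3 + 6*y
√(O(g(-9)) + 3958) = √((3 + 6*(-9)) + 3958) = √((3 - 54) + 3958) = √(-51 + 3958) = √3907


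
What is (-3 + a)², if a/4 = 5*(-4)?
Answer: 6889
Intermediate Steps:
a = -80 (a = 4*(5*(-4)) = 4*(-20) = -80)
(-3 + a)² = (-3 - 80)² = (-83)² = 6889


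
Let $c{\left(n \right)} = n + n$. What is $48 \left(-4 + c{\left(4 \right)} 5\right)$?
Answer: $1728$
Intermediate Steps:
$c{\left(n \right)} = 2 n$
$48 \left(-4 + c{\left(4 \right)} 5\right) = 48 \left(-4 + 2 \cdot 4 \cdot 5\right) = 48 \left(-4 + 8 \cdot 5\right) = 48 \left(-4 + 40\right) = 48 \cdot 36 = 1728$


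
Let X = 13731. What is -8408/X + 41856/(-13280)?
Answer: -21449468/5698365 ≈ -3.7641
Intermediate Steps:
-8408/X + 41856/(-13280) = -8408/13731 + 41856/(-13280) = -8408*1/13731 + 41856*(-1/13280) = -8408/13731 - 1308/415 = -21449468/5698365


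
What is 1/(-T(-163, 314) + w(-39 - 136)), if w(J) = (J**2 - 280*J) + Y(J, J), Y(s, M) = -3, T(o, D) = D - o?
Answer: 1/79145 ≈ 1.2635e-5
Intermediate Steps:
w(J) = -3 + J**2 - 280*J (w(J) = (J**2 - 280*J) - 3 = -3 + J**2 - 280*J)
1/(-T(-163, 314) + w(-39 - 136)) = 1/(-(314 - 1*(-163)) + (-3 + (-39 - 136)**2 - 280*(-39 - 136))) = 1/(-(314 + 163) + (-3 + (-175)**2 - 280*(-175))) = 1/(-1*477 + (-3 + 30625 + 49000)) = 1/(-477 + 79622) = 1/79145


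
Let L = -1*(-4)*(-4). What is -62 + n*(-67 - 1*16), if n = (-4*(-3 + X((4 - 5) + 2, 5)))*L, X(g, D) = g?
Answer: 10562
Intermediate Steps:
L = -16 (L = 4*(-4) = -16)
n = -128 (n = -4*(-3 + ((4 - 5) + 2))*(-16) = -4*(-3 + (-1 + 2))*(-16) = -4*(-3 + 1)*(-16) = -4*(-2)*(-16) = 8*(-16) = -128)
-62 + n*(-67 - 1*16) = -62 - 128*(-67 - 1*16) = -62 - 128*(-67 - 16) = -62 - 128*(-83) = -62 + 10624 = 10562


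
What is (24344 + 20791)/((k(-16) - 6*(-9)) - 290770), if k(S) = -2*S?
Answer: -45135/290684 ≈ -0.15527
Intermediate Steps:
(24344 + 20791)/((k(-16) - 6*(-9)) - 290770) = (24344 + 20791)/((-2*(-16) - 6*(-9)) - 290770) = 45135/((32 + 54) - 290770) = 45135/(86 - 290770) = 45135/(-290684) = 45135*(-1/290684) = -45135/290684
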